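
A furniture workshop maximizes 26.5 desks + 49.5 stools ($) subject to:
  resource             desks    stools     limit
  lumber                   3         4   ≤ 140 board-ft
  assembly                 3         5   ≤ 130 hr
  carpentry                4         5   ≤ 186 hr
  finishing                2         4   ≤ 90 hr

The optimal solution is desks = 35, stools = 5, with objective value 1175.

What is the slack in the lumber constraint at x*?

15

lumber used = 3·35 + 4·5 = 125; slack = 140 − 125 = 15.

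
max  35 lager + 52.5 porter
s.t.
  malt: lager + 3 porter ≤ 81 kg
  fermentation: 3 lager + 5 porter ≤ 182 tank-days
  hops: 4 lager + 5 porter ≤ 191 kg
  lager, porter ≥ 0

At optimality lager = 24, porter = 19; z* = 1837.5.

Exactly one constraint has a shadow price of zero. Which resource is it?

fermentation

malt: 81/81 (binding)
fermentation: 167/182 (slack 15)
hops: 191/191 (binding)
By complementary slackness, a constraint with positive slack has shadow price 0 → fermentation.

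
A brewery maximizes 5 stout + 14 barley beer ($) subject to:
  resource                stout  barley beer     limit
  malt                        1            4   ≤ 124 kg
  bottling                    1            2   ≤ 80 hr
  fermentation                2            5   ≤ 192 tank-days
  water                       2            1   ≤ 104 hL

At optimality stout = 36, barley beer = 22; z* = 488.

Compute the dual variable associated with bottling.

3

At the optimum: malt uses 124 of 124 (binding); bottling uses 80 of 80 (binding); fermentation uses 182 of 192 (slack = 10); water uses 94 of 104 (slack = 10).
Since fermentation, water are not tight, their duals are 0.
Dual feasibility on the basic columns requires 1·y_malt + 1·y_bottling = 5, 4·y_malt + 2·y_bottling = 14.
This yields shadow prices y_malt = 2, y_bottling = 3.
Shadow price of bottling = 3.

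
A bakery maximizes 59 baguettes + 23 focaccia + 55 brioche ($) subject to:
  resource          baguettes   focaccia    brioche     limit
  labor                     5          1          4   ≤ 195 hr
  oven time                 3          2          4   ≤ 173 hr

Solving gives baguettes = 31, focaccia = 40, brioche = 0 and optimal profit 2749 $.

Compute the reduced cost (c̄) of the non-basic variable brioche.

-5

At the optimum: labor uses 195 of 195 (binding); oven time uses 173 of 173 (binding).
The binding rows give the dual system: 5·y_labor + 3·y_oven time = 59 and 1·y_labor + 2·y_oven time = 23.
Solving: y_labor = 7, y_oven time = 8.
Reduced cost of brioche: c₃ − yᵀa₃ = 55 − (7·4 + 8·4) = 55 − 60 = -5.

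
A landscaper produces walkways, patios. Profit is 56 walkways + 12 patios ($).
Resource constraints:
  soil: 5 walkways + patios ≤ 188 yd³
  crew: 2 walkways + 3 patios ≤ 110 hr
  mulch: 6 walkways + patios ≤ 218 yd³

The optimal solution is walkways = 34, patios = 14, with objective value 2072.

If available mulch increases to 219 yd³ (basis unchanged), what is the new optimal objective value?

At the optimum: soil uses 184 of 188 (slack = 4); crew uses 110 of 110 (binding); mulch uses 218 of 218 (binding).
Since soil is not tight, its dual is 0.
The binding rows give the dual system: 2·y_crew + 6·y_mulch = 56 and 3·y_crew + 1·y_mulch = 12.
Solving: y_crew = 1, y_mulch = 9.
Δz = y_mulch·Δb = 9 × (1) = 9, so new z* = 2072 + 9 = 2081.

2081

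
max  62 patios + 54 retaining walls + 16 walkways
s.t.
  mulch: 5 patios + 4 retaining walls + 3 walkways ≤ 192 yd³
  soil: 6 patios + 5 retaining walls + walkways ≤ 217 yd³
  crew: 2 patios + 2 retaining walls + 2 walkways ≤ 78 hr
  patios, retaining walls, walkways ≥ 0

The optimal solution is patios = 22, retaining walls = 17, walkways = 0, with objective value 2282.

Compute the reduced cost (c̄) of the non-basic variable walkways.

-6

At the optimum: mulch uses 178 of 192 (slack = 14); soil uses 217 of 217 (binding); crew uses 78 of 78 (binding).
Slack constraints have shadow price 0 (complementary slackness).
The binding rows give the dual system: 6·y_soil + 2·y_crew = 62 and 5·y_soil + 2·y_crew = 54.
This yields shadow prices y_soil = 8, y_crew = 7.
Reduced cost of walkways: c₃ − yᵀa₃ = 16 − (8·1 + 7·2) = 16 − 22 = -6.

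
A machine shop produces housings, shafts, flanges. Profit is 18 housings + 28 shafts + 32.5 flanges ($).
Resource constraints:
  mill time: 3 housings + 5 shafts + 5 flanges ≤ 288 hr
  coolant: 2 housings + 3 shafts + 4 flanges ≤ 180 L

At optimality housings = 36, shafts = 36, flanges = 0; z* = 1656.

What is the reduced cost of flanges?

-1.5

Both mill time and coolant are binding at x*.
Dual feasibility on the basic columns requires 3·y_mill time + 2·y_coolant = 18, 5·y_mill time + 3·y_coolant = 28.
This yields shadow prices y_mill time = 2, y_coolant = 6.
Reduced cost of flanges: c₃ − yᵀa₃ = 32.5 − (2·5 + 6·4) = 32.5 − 34 = -1.5.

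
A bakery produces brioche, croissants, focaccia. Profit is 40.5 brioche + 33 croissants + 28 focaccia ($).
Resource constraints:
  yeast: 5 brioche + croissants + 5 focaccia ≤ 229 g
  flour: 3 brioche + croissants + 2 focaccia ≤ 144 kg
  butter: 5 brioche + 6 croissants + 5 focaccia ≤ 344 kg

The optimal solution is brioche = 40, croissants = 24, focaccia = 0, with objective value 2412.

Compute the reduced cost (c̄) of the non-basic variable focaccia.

Binding: flour and butter. Non-binding: yeast (5 unused).
By complementary slackness, y = 0 for the non-binding constraint.
Dual feasibility on the basic columns requires 3·y_flour + 5·y_butter = 40.5, 1·y_flour + 6·y_butter = 33.
→ y_flour = 6 and y_butter = 4.5.
Reduced cost of focaccia: c₃ − yᵀa₃ = 28 − (6·2 + 4.5·5) = 28 − 34.5 = -6.5.

-6.5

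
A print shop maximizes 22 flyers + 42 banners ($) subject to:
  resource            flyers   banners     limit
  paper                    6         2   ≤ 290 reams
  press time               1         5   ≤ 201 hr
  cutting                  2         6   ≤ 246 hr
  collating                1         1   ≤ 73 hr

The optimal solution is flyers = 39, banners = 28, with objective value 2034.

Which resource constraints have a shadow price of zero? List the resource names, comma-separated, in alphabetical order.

paper: 290/290 (binding)
press time: 179/201 (slack 22)
cutting: 246/246 (binding)
collating: 67/73 (slack 6)
By complementary slackness, a constraint with positive slack has shadow price 0 → collating, press time.

collating, press time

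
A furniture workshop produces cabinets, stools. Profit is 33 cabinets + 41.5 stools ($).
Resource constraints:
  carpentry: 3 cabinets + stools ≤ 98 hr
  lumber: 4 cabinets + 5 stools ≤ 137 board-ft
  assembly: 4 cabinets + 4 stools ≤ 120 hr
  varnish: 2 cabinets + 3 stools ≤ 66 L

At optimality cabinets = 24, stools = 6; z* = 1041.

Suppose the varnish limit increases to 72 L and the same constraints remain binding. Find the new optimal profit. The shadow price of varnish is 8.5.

Δb = 6, so new z* = 1041 + (8.5)·(6) = 1041 + 51 = 1092.

1092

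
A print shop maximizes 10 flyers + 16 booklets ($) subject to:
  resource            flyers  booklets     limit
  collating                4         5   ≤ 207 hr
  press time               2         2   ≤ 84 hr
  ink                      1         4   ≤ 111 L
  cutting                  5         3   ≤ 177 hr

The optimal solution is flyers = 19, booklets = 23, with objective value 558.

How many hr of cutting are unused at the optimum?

cutting used = 5·19 + 3·23 = 164; slack = 177 − 164 = 13.

13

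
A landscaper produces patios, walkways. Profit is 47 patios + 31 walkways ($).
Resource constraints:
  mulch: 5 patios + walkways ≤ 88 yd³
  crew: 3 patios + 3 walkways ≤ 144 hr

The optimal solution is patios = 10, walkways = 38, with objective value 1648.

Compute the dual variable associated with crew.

9

Check each constraint at x*: mulch 88/88 (tight); crew 144/144 (tight).
The binding rows give the dual system: 5·y_mulch + 3·y_crew = 47 and 1·y_mulch + 3·y_crew = 31.
→ y_mulch = 4 and y_crew = 9.
Shadow price of crew = 9.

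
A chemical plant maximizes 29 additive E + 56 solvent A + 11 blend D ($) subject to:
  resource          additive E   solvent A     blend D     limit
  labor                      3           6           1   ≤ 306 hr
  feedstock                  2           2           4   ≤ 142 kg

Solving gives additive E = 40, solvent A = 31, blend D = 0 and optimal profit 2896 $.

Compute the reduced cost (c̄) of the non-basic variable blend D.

-2

At the optimum: labor uses 306 of 306 (binding); feedstock uses 142 of 142 (binding).
From A_Bᵀ y = c: 3·y_labor + 2·y_feedstock = 29; 6·y_labor + 2·y_feedstock = 56.
This yields shadow prices y_labor = 9, y_feedstock = 1.
Reduced cost of blend D: c₃ − yᵀa₃ = 11 − (9·1 + 1·4) = 11 − 13 = -2.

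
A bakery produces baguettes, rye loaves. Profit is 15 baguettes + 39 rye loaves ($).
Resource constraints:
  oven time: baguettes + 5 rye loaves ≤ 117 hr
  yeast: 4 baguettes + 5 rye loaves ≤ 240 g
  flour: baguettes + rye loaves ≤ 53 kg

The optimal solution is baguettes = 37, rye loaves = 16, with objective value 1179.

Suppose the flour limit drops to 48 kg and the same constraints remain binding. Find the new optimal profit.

At the optimum: oven time uses 117 of 117 (binding); yeast uses 228 of 240 (slack = 12); flour uses 53 of 53 (binding).
By complementary slackness, y = 0 for the non-binding constraint.
The binding rows give the dual system: 1·y_oven time + 1·y_flour = 15 and 5·y_oven time + 1·y_flour = 39.
This yields shadow prices y_oven time = 6, y_flour = 9.
Δz = y_flour·Δb = 9 × (-5) = -45, so new z* = 1179 − 45 = 1134.

1134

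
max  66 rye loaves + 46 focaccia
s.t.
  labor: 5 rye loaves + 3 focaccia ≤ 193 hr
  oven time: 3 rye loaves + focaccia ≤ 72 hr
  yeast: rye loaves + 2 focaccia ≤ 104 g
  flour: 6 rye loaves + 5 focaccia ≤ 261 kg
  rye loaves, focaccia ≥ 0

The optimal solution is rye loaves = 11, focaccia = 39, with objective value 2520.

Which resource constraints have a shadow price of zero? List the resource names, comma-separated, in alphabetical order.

labor: 172/193 (slack 21)
oven time: 72/72 (binding)
yeast: 89/104 (slack 15)
flour: 261/261 (binding)
By complementary slackness, a constraint with positive slack has shadow price 0 → labor, yeast.

labor, yeast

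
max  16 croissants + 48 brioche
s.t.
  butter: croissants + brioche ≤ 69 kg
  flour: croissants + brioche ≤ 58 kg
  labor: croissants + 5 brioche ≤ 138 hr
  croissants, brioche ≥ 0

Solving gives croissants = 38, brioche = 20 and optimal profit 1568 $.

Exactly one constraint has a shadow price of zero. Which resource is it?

butter

butter: 58/69 (slack 11)
flour: 58/58 (binding)
labor: 138/138 (binding)
By complementary slackness, a constraint with positive slack has shadow price 0 → butter.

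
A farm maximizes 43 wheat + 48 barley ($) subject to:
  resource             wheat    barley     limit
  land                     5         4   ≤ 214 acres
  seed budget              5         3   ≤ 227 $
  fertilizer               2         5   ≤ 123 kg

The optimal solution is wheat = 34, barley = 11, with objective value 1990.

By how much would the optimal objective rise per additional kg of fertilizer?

4

Binding: land and fertilizer. Non-binding: seed budget (24 unused).
Slack constraints have shadow price 0 (complementary slackness).
The binding rows give the dual system: 5·y_land + 2·y_fertilizer = 43 and 4·y_land + 5·y_fertilizer = 48.
Solving: y_land = 7, y_fertilizer = 4.
Shadow price of fertilizer = 4.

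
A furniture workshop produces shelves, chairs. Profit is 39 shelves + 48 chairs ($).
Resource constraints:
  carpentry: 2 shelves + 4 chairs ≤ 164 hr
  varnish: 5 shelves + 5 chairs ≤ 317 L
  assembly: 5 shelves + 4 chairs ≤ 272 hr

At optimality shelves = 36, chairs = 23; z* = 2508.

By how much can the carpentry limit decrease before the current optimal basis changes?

55.2

Binding constraints: carpentry, assembly. The basis is B = [[2,4],[5,4]] with det -12.
Per unit decrease in carpentry, x* moves by d = (0.3333, -0.4167).
The basis stays optimal until chairs reaches 0; allowable decrease = 55.2 hr.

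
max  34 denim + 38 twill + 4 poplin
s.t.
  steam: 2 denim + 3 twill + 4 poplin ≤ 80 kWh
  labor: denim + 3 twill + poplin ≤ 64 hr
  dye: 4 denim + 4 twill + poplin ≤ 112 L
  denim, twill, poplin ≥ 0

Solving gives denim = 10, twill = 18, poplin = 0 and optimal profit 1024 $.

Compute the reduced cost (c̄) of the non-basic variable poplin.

At the optimum: steam uses 74 of 80 (slack = 6); labor uses 64 of 64 (binding); dye uses 112 of 112 (binding).
Since steam is not tight, its dual is 0.
The binding rows give the dual system: 1·y_labor + 4·y_dye = 34 and 3·y_labor + 4·y_dye = 38.
This yields shadow prices y_labor = 2, y_dye = 8.
Reduced cost of poplin: c₃ − yᵀa₃ = 4 − (2·1 + 8·1) = 4 − 10 = -6.

-6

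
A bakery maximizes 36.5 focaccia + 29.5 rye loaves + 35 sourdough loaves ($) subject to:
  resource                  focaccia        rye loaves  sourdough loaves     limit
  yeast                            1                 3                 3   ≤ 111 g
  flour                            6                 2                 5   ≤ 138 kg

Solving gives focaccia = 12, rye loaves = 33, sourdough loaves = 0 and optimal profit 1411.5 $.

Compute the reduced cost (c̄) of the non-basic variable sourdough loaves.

-9.5

Both yeast and flour are binding at x*.
From A_Bᵀ y = c: 1·y_yeast + 6·y_flour = 36.5; 3·y_yeast + 2·y_flour = 29.5.
Solving: y_yeast = 6.5, y_flour = 5.
Reduced cost of sourdough loaves: c₃ − yᵀa₃ = 35 − (6.5·3 + 5·5) = 35 − 44.5 = -9.5.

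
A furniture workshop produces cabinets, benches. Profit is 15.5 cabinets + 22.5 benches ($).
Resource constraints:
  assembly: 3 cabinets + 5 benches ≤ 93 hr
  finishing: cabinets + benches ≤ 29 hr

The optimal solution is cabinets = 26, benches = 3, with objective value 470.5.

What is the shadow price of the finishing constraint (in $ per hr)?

5

Check each constraint at x*: assembly 93/93 (tight); finishing 29/29 (tight).
From A_Bᵀ y = c: 3·y_assembly + 1·y_finishing = 15.5; 5·y_assembly + 1·y_finishing = 22.5.
Solving: y_assembly = 3.5, y_finishing = 5.
Shadow price of finishing = 5.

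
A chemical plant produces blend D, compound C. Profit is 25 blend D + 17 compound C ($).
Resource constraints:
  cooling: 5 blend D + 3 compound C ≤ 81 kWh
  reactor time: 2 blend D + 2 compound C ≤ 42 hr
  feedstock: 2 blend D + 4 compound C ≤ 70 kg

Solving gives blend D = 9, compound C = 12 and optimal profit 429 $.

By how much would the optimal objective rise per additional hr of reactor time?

Check each constraint at x*: cooling 81/81 (tight); reactor time 42/42 (tight); feedstock 66/70 (slack 4).
Since feedstock is not tight, its dual is 0.
From A_Bᵀ y = c: 5·y_cooling + 2·y_reactor time = 25; 3·y_cooling + 2·y_reactor time = 17.
This yields shadow prices y_cooling = 4, y_reactor time = 2.5.
Shadow price of reactor time = 2.5.

2.5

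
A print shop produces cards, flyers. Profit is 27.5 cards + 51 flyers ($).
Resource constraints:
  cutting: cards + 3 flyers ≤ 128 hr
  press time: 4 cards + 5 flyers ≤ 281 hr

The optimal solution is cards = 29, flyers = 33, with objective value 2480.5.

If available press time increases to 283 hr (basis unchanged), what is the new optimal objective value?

2489.5

At the optimum: cutting uses 128 of 128 (binding); press time uses 281 of 281 (binding).
From A_Bᵀ y = c: 1·y_cutting + 4·y_press time = 27.5; 3·y_cutting + 5·y_press time = 51.
Solving: y_cutting = 9.5, y_press time = 4.5.
Δz = y_press time·Δb = 4.5 × (2) = 9, so new z* = 2480.5 + 9 = 2489.5.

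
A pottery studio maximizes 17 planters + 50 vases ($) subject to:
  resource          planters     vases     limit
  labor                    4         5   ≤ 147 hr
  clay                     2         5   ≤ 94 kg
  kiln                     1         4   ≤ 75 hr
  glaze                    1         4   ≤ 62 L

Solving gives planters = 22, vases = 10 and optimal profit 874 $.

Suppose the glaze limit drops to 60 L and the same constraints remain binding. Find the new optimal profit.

Binding: clay and glaze. Non-binding: labor (9 unused), kiln (13 unused).
Since labor, kiln are not tight, their duals are 0.
Dual feasibility on the basic columns requires 2·y_clay + 1·y_glaze = 17, 5·y_clay + 4·y_glaze = 50.
→ y_clay = 6 and y_glaze = 5.
Δz = y_glaze·Δb = 5 × (-2) = -10, so new z* = 874 − 10 = 864.

864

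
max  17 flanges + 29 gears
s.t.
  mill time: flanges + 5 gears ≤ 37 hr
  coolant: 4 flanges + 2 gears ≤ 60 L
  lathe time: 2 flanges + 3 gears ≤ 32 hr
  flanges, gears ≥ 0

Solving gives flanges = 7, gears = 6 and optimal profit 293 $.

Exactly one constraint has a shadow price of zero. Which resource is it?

coolant

mill time: 37/37 (binding)
coolant: 40/60 (slack 20)
lathe time: 32/32 (binding)
By complementary slackness, a constraint with positive slack has shadow price 0 → coolant.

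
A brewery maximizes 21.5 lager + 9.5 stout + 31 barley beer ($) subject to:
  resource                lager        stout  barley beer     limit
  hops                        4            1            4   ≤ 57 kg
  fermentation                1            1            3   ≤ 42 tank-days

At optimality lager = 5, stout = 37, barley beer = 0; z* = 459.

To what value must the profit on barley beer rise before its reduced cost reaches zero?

Check each constraint at x*: hops 57/57 (tight); fermentation 42/42 (tight).
The binding rows give the dual system: 4·y_hops + 1·y_fermentation = 21.5 and 1·y_hops + 1·y_fermentation = 9.5.
This yields shadow prices y_hops = 4, y_fermentation = 5.5.
barley beer enters the basis when its profit ≥ yᵀa₃ = 4·4 + 5.5·3 = 32.5.

32.5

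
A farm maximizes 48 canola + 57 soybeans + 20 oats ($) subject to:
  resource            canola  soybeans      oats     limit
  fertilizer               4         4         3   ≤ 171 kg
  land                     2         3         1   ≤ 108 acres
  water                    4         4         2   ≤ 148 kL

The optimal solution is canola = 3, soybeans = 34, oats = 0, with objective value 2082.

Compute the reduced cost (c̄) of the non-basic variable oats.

-4

At the optimum: fertilizer uses 148 of 171 (slack = 23); land uses 108 of 108 (binding); water uses 148 of 148 (binding).
By complementary slackness, y = 0 for the non-binding constraint.
Dual feasibility on the basic columns requires 2·y_land + 4·y_water = 48, 3·y_land + 4·y_water = 57.
Solving: y_land = 9, y_water = 7.5.
Reduced cost of oats: c₃ − yᵀa₃ = 20 − (9·1 + 7.5·2) = 20 − 24 = -4.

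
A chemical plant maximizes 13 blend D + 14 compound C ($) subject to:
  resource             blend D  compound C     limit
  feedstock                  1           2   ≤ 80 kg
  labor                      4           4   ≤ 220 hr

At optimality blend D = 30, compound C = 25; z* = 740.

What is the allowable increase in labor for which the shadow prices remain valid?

Binding constraints: feedstock, labor. The basis is B = [[1,2],[4,4]] with det -4.
Per unit increase in labor, x* moves by d = (0.5, -0.25).
The basis stays optimal until compound C reaches 0; allowable increase = 100 hr.

100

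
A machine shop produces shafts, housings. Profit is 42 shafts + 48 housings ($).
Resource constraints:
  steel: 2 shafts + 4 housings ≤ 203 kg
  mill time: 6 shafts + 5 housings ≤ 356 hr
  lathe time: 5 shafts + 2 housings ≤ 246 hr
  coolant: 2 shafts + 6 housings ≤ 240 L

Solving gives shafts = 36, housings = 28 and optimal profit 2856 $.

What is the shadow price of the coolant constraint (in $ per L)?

Check each constraint at x*: steel 184/203 (slack 19); mill time 356/356 (tight); lathe time 236/246 (slack 10); coolant 240/240 (tight).
Since steel, lathe time are not tight, their duals are 0.
From A_Bᵀ y = c: 6·y_mill time + 2·y_coolant = 42; 5·y_mill time + 6·y_coolant = 48.
→ y_mill time = 6 and y_coolant = 3.
Shadow price of coolant = 3.

3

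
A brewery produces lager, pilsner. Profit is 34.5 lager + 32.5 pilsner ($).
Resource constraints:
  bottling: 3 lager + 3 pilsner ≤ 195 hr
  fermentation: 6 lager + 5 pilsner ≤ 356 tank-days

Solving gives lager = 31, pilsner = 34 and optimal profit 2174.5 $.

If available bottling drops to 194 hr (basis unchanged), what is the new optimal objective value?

Check each constraint at x*: bottling 195/195 (tight); fermentation 356/356 (tight).
Dual feasibility on the basic columns requires 3·y_bottling + 6·y_fermentation = 34.5, 3·y_bottling + 5·y_fermentation = 32.5.
→ y_bottling = 7.5 and y_fermentation = 2.
Δz = y_bottling·Δb = 7.5 × (-1) = -7.5, so new z* = 2174.5 − 7.5 = 2167.

2167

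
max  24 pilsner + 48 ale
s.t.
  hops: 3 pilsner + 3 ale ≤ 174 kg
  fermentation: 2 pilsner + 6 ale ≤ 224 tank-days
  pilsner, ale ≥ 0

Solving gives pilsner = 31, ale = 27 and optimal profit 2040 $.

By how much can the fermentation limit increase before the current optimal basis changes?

Binding constraints: hops, fermentation. The basis is B = [[3,3],[2,6]] with det 12.
Per unit increase in fermentation, x* moves by d = (-0.25, 0.25).
The basis stays optimal until pilsner reaches 0; allowable increase = 124 tank-days.

124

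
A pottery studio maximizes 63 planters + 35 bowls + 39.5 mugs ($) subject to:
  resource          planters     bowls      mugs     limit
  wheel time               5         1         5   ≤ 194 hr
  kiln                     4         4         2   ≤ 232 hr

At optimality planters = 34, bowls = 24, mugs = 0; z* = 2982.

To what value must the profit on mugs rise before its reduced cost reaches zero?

At the optimum: wheel time uses 194 of 194 (binding); kiln uses 232 of 232 (binding).
Dual feasibility on the basic columns requires 5·y_wheel time + 4·y_kiln = 63, 1·y_wheel time + 4·y_kiln = 35.
This yields shadow prices y_wheel time = 7, y_kiln = 7.
mugs enters the basis when its profit ≥ yᵀa₃ = 7·5 + 7·2 = 49.

49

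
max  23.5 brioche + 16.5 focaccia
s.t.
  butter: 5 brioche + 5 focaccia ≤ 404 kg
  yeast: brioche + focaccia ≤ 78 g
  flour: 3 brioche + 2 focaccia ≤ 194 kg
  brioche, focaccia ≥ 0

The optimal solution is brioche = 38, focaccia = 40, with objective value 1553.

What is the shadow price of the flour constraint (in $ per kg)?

At the optimum: butter uses 390 of 404 (slack = 14); yeast uses 78 of 78 (binding); flour uses 194 of 194 (binding).
Slack constraints have shadow price 0 (complementary slackness).
The binding rows give the dual system: 1·y_yeast + 3·y_flour = 23.5 and 1·y_yeast + 2·y_flour = 16.5.
This yields shadow prices y_yeast = 2.5, y_flour = 7.
Shadow price of flour = 7.

7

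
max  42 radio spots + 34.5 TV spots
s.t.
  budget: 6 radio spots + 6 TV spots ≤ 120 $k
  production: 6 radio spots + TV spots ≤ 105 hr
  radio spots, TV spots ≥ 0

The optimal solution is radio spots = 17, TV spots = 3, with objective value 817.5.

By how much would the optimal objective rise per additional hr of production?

At the optimum: budget uses 120 of 120 (binding); production uses 105 of 105 (binding).
The binding rows give the dual system: 6·y_budget + 6·y_production = 42 and 6·y_budget + 1·y_production = 34.5.
→ y_budget = 5.5 and y_production = 1.5.
Shadow price of production = 1.5.

1.5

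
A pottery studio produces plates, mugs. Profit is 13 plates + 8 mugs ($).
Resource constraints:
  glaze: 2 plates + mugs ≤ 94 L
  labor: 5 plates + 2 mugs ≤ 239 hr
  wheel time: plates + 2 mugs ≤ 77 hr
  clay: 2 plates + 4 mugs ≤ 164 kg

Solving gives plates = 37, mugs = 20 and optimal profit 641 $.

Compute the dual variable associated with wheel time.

Binding: glaze and wheel time. Non-binding: labor (14 unused), clay (10 unused).
By complementary slackness, y = 0 for the non-binding constraints.
From A_Bᵀ y = c: 2·y_glaze + 1·y_wheel time = 13; 1·y_glaze + 2·y_wheel time = 8.
→ y_glaze = 6 and y_wheel time = 1.
Shadow price of wheel time = 1.

1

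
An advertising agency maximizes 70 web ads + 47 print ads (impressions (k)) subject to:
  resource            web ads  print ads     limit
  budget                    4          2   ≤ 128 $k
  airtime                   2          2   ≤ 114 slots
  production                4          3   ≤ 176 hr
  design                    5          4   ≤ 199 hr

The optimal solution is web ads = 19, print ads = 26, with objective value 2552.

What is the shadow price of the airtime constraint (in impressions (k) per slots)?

At the optimum: budget uses 128 of 128 (binding); airtime uses 90 of 114 (slack = 24); production uses 154 of 176 (slack = 22); design uses 199 of 199 (binding).
By complementary slackness, y = 0 for the non-binding constraints.
The binding rows give the dual system: 4·y_budget + 5·y_design = 70 and 2·y_budget + 4·y_design = 47.
→ y_budget = 7.5 and y_design = 8.
Shadow price of airtime = 0.

0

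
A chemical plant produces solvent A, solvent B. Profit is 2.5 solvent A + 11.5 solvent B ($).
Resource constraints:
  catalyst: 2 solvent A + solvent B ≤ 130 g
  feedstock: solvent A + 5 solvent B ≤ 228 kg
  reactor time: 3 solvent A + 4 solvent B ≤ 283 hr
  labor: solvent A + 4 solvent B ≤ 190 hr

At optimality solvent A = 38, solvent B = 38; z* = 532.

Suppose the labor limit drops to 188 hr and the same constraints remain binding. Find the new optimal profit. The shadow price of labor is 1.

530

Δb = -2, so new z* = 532 + (1)·(-2) = 532 − 2 = 530.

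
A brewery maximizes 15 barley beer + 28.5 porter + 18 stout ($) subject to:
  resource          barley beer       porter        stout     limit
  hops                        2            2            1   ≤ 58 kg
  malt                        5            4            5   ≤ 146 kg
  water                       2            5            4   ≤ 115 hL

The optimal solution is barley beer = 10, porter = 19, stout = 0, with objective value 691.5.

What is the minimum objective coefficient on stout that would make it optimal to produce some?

21

Binding: hops and water. Non-binding: malt (20 unused).
By complementary slackness, y = 0 for the non-binding constraint.
The binding rows give the dual system: 2·y_hops + 2·y_water = 15 and 2·y_hops + 5·y_water = 28.5.
This yields shadow prices y_hops = 3, y_water = 4.5.
stout enters the basis when its profit ≥ yᵀa₃ = 3·1 + 4.5·4 = 21.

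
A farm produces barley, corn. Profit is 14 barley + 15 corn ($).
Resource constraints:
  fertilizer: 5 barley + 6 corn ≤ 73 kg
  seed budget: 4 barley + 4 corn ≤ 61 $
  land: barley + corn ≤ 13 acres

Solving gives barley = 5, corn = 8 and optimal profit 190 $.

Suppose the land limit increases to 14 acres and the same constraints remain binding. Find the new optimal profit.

Check each constraint at x*: fertilizer 73/73 (tight); seed budget 52/61 (slack 9); land 13/13 (tight).
By complementary slackness, y = 0 for the non-binding constraint.
The binding rows give the dual system: 5·y_fertilizer + 1·y_land = 14 and 6·y_fertilizer + 1·y_land = 15.
→ y_fertilizer = 1 and y_land = 9.
Δz = y_land·Δb = 9 × (1) = 9, so new z* = 190 + 9 = 199.

199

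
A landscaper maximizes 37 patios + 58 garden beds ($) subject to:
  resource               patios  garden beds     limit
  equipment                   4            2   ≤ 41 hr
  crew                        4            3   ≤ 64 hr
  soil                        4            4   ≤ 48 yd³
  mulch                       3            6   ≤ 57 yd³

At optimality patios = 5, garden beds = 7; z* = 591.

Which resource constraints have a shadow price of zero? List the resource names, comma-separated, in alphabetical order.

crew, equipment

equipment: 34/41 (slack 7)
crew: 41/64 (slack 23)
soil: 48/48 (binding)
mulch: 57/57 (binding)
By complementary slackness, a constraint with positive slack has shadow price 0 → crew, equipment.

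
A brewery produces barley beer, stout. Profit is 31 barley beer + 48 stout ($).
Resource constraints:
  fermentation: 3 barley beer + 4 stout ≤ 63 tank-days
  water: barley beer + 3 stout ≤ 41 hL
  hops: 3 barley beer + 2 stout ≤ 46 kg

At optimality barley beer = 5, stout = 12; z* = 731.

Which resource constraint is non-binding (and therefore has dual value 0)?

hops

fermentation: 63/63 (binding)
water: 41/41 (binding)
hops: 39/46 (slack 7)
By complementary slackness, a constraint with positive slack has shadow price 0 → hops.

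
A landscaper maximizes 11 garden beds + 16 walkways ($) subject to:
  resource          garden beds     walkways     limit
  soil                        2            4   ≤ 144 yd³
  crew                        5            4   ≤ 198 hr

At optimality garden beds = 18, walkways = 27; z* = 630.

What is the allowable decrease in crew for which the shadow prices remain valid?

Binding constraints: soil, crew. The basis is B = [[2,4],[5,4]] with det -12.
Per unit decrease in crew, x* moves by d = (-0.3333, 0.1667).
The basis stays optimal until garden beds reaches 0; allowable decrease = 54 hr.

54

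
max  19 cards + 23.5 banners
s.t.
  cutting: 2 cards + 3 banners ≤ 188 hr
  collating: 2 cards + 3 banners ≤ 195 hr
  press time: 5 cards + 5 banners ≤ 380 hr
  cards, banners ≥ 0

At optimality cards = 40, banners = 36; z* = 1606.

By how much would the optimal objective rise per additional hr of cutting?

Binding: cutting and press time. Non-binding: collating (7 unused).
Since collating is not tight, its dual is 0.
The binding rows give the dual system: 2·y_cutting + 5·y_press time = 19 and 3·y_cutting + 5·y_press time = 23.5.
Solving: y_cutting = 4.5, y_press time = 2.
Shadow price of cutting = 4.5.

4.5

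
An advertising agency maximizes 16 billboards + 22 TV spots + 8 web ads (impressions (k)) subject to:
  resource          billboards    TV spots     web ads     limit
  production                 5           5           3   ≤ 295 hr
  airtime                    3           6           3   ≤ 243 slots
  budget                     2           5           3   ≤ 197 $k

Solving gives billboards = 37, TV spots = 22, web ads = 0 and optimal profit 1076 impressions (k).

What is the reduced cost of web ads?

Check each constraint at x*: production 295/295 (tight); airtime 243/243 (tight); budget 184/197 (slack 13).
Slack constraints have shadow price 0 (complementary slackness).
Dual feasibility on the basic columns requires 5·y_production + 3·y_airtime = 16, 5·y_production + 6·y_airtime = 22.
→ y_production = 2 and y_airtime = 2.
Reduced cost of web ads: c₃ − yᵀa₃ = 8 − (2·3 + 2·3) = 8 − 12 = -4.

-4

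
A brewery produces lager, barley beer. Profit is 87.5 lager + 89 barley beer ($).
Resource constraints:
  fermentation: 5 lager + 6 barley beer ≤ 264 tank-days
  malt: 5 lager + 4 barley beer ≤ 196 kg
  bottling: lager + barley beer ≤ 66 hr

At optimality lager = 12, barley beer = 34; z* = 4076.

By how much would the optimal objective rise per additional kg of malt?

At the optimum: fermentation uses 264 of 264 (binding); malt uses 196 of 196 (binding); bottling uses 46 of 66 (slack = 20).
Slack constraints have shadow price 0 (complementary slackness).
From A_Bᵀ y = c: 5·y_fermentation + 5·y_malt = 87.5; 6·y_fermentation + 4·y_malt = 89.
→ y_fermentation = 9.5 and y_malt = 8.
Shadow price of malt = 8.

8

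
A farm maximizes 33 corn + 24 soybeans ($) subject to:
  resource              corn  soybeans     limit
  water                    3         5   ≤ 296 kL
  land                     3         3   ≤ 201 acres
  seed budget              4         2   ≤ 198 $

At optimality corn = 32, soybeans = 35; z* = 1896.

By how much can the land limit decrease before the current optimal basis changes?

52.5

Binding constraints: land, seed budget. The basis is B = [[3,3],[4,2]] with det -6.
Per unit decrease in land, x* moves by d = (0.3333, -0.6667).
The basis stays optimal until soybeans reaches 0; allowable decrease = 52.5 acres.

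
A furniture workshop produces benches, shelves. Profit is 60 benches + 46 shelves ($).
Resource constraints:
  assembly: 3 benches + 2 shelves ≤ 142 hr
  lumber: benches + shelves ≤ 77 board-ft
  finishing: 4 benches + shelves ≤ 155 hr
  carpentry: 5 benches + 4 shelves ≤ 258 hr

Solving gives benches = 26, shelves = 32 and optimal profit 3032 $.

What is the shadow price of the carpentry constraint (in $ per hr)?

Binding: assembly and carpentry. Non-binding: lumber (19 unused), finishing (19 unused).
By complementary slackness, y = 0 for the non-binding constraints.
Dual feasibility on the basic columns requires 3·y_assembly + 5·y_carpentry = 60, 2·y_assembly + 4·y_carpentry = 46.
This yields shadow prices y_assembly = 5, y_carpentry = 9.
Shadow price of carpentry = 9.

9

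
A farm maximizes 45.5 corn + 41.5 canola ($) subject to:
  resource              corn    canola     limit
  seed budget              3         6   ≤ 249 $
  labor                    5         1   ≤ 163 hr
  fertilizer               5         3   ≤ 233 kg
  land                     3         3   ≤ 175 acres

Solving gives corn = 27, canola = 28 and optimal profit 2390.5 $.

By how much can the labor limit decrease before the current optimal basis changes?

Binding constraints: seed budget, labor. The basis is B = [[3,6],[5,1]] with det -27.
Per unit decrease in labor, x* moves by d = (-0.2222, 0.1111).
The basis stays optimal until corn reaches 0; allowable decrease = 121.5 hr.

121.5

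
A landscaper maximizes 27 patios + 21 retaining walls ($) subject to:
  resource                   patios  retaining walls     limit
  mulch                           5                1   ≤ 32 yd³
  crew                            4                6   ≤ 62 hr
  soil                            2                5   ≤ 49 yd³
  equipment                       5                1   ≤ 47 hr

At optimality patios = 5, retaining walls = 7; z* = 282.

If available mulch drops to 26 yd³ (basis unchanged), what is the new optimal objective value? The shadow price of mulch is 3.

Δb = -6, so new z* = 282 + (3)·(-6) = 282 − 18 = 264.

264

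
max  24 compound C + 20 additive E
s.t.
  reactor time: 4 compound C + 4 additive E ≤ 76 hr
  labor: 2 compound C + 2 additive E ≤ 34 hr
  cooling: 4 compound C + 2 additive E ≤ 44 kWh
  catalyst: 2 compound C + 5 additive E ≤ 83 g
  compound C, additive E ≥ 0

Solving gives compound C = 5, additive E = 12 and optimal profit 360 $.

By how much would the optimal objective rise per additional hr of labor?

Binding: labor and cooling. Non-binding: reactor time (8 unused), catalyst (13 unused).
Slack constraints have shadow price 0 (complementary slackness).
The binding rows give the dual system: 2·y_labor + 4·y_cooling = 24 and 2·y_labor + 2·y_cooling = 20.
Solving: y_labor = 8, y_cooling = 2.
Shadow price of labor = 8.

8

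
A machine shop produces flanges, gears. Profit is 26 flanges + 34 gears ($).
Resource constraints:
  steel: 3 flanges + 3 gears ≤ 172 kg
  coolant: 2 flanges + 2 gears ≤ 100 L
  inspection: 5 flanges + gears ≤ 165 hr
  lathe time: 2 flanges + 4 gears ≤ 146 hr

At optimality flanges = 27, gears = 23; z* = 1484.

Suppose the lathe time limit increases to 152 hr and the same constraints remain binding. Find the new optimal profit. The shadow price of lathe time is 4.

Δb = 6, so new z* = 1484 + (4)·(6) = 1484 + 24 = 1508.

1508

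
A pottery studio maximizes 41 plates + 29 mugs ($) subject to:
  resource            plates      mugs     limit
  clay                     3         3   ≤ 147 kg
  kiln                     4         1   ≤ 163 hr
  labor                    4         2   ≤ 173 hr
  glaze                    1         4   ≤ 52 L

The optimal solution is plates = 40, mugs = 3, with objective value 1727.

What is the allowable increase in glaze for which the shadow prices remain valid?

26.25

Binding constraints: kiln, glaze. The basis is B = [[4,1],[1,4]] with det 15.
Per unit increase in glaze, x* moves by d = (-0.0667, 0.2667).
The basis stays optimal until labor becomes binding; allowable increase = 26.25 L.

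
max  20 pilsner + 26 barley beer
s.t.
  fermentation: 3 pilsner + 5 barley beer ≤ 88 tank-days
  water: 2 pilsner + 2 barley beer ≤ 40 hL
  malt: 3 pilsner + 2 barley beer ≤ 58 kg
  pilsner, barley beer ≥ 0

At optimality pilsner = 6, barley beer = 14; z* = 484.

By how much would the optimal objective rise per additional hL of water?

5.5

At the optimum: fermentation uses 88 of 88 (binding); water uses 40 of 40 (binding); malt uses 46 of 58 (slack = 12).
Since malt is not tight, its dual is 0.
The binding rows give the dual system: 3·y_fermentation + 2·y_water = 20 and 5·y_fermentation + 2·y_water = 26.
→ y_fermentation = 3 and y_water = 5.5.
Shadow price of water = 5.5.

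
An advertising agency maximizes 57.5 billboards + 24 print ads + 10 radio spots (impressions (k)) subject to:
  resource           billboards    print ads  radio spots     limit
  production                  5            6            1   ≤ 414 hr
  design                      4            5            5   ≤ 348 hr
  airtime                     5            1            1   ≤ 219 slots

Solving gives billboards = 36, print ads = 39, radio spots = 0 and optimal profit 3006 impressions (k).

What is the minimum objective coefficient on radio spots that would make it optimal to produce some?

11.5

Binding: production and airtime. Non-binding: design (9 unused).
Since design is not tight, its dual is 0.
From A_Bᵀ y = c: 5·y_production + 5·y_airtime = 57.5; 6·y_production + 1·y_airtime = 24.
→ y_production = 2.5 and y_airtime = 9.
radio spots enters the basis when its profit ≥ yᵀa₃ = 2.5·1 + 9·1 = 11.5.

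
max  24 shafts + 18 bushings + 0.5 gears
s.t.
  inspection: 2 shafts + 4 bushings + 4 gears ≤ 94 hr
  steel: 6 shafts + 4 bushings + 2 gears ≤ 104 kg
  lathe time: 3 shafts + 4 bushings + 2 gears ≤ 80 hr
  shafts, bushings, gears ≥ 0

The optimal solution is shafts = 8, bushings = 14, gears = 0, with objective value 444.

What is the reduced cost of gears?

At the optimum: inspection uses 72 of 94 (slack = 22); steel uses 104 of 104 (binding); lathe time uses 80 of 80 (binding).
Slack constraints have shadow price 0 (complementary slackness).
From A_Bᵀ y = c: 6·y_steel + 3·y_lathe time = 24; 4·y_steel + 4·y_lathe time = 18.
Solving: y_steel = 3.5, y_lathe time = 1.
Reduced cost of gears: c₃ − yᵀa₃ = 0.5 − (3.5·2 + 1·2) = 0.5 − 9 = -8.5.

-8.5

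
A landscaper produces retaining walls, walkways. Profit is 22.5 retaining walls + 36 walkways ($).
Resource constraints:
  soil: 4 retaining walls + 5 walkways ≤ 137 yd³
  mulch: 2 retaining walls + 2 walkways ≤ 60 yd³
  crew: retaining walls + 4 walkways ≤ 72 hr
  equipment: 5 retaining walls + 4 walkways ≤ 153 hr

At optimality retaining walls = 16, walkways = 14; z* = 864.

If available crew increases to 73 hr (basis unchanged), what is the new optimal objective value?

868.5

Binding: mulch and crew. Non-binding: soil (3 unused), equipment (17 unused).
By complementary slackness, y = 0 for the non-binding constraints.
Dual feasibility on the basic columns requires 2·y_mulch + 1·y_crew = 22.5, 2·y_mulch + 4·y_crew = 36.
This yields shadow prices y_mulch = 9, y_crew = 4.5.
Δz = y_crew·Δb = 4.5 × (1) = 4.5, so new z* = 864 + 4.5 = 868.5.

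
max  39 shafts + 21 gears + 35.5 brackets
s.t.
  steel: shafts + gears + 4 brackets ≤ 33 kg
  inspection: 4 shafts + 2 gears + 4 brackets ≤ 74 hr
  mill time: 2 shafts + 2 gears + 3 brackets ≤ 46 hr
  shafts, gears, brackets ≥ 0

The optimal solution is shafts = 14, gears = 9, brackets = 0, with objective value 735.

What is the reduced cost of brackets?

At the optimum: steel uses 23 of 33 (slack = 10); inspection uses 74 of 74 (binding); mill time uses 46 of 46 (binding).
Since steel is not tight, its dual is 0.
The binding rows give the dual system: 4·y_inspection + 2·y_mill time = 39 and 2·y_inspection + 2·y_mill time = 21.
This yields shadow prices y_inspection = 9, y_mill time = 1.5.
Reduced cost of brackets: c₃ − yᵀa₃ = 35.5 − (9·4 + 1.5·3) = 35.5 − 40.5 = -5.

-5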